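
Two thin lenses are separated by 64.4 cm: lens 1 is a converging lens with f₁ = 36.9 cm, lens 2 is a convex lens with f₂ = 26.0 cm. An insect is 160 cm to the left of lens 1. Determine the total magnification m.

m = -0.815

Lens 1: 1/d_i1 = 1/(36.9) − 1/(160) = 0.02085, so d_i1 = 47.96 cm; m₁ = −d_i1/d_o1 = -0.2998.
d_o2 = 64.4 − (47.96) = 16.44 cm.
Lens 2: 1/d_i2 = 1/(26.0) − 1/(16.44) = -0.02237, so d_i2 = -44.71 cm; m₂ = −d_i2/d_o2 = +2.720.
m = m₁·m₂ = (-0.2998)(+2.720) = -0.815.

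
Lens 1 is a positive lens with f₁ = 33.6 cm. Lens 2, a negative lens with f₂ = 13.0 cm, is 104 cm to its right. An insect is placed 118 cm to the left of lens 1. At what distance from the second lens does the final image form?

Lens 1: 1/d_i1 = 1/f₁ − 1/d_o1 = 1/(33.6) − 1/(118) = 0.02129, so d_i1 = 46.98 cm.
The intermediate image is 46.98 cm to the right of lens 1, which is 104 − (46.98) = 57.02 cm to the left of lens 2, so d_o2 = +57.02 cm.
Lens 2 is diverging, so f₂ = −13.0 cm.
Lens 2: 1/d_i2 = 1/f₂ − 1/d_o2 = 1/(-13.0) − 1/(57.02) = -0.09446, so d_i2 = -10.6 cm.
The final image is virtual, 10.6 cm to the left of lens 2 (overall magnification ≈ -0.074).

10.6 cm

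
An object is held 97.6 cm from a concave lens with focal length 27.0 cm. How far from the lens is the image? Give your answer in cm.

For a concave lens, f = -27.0 cm.
Lens equation: 1/v = 1/f − 1/u = 1/(-27.00) − 1/(97.6) = -0.03704 − 0.01025 = -0.04728, so v = -21.1 cm.
The image is virtual, upright and reduced, on the same side as the object.

21.1 cm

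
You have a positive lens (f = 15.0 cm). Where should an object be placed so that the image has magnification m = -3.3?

19.5 cm

m = −d_i/d_o ⇒ d_i = −m·d_o.
1/f = 1/d_o + 1/d_i = 1/d_o − 1/(m·d_o) = (1 − 1/m)/d_o, so d_o = f(1 − 1/m) = (15.00)(1 − 1/(-3.3)) = 19.5 cm.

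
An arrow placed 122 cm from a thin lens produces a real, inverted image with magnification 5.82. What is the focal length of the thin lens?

f = 104 cm (converging)

m = −d_i/d_o ⇒ d_i = −m·d_o = −(-5.82)·(122) = 710.0 cm.
1/f = 1/d_o + 1/d_i = 1/(122) + 1/(710.0) = 0.009605, so f = 104 cm.
Since f is positive, the thin lens is converging.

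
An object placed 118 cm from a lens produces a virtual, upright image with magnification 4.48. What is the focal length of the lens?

m = −d_i/d_o ⇒ d_i = −m·d_o = −(+4.48)·(118) = -528.6 cm.
1/f = 1/d_o + 1/d_i = 1/(118) + 1/(-528.6) = 0.006583, so f = 152 cm.
Since f is positive, the lens is converging.

f = 152 cm (converging)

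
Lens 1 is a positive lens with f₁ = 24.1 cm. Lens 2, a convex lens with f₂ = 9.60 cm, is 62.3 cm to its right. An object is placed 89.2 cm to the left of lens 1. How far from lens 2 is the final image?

14.3 cm

Lens 1: 1/d_i1 = 1/f₁ − 1/d_o1 = 1/(24.1) − 1/(89.2) = 0.03028, so d_i1 = 33.02 cm.
The intermediate image is 33.02 cm to the right of lens 1, which is 62.3 − (33.02) = 29.28 cm to the left of lens 2, so d_o2 = +29.28 cm.
Lens 2: 1/d_i2 = 1/f₂ − 1/d_o2 = 1/(9.60) − 1/(29.28) = 0.07001, so d_i2 = 14.3 cm.
The final image is real, 14.3 cm to the right of lens 2 (overall magnification ≈ 0.18).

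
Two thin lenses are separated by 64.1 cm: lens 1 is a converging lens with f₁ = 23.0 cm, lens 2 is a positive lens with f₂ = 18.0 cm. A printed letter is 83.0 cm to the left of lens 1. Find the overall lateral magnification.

m = +0.483

Lens 1: 1/d_i1 = 1/(23.0) − 1/(83.0) = 0.03143, so d_i1 = 31.82 cm; m₁ = −d_i1/d_o1 = -0.3834.
d_o2 = 64.1 − (31.82) = 32.28 cm.
Lens 2: 1/d_i2 = 1/(18.0) − 1/(32.28) = 0.02458, so d_i2 = 40.69 cm; m₂ = −d_i2/d_o2 = -1.261.
m = m₁·m₂ = (-0.3834)(-1.261) = +0.483.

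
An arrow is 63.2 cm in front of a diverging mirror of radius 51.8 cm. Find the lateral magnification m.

f = R/2 = 51.8/2 = 25.90 cm; for a diverging mirror, f = -25.90 cm.
1/d_i = 1/f − 1/d_o = 1/(-25.90) − 1/(63.2) = -0.05443, so d_i = -18.37 cm.
m = −d_i/d_o = −(-18.37)/(63.2) = +0.291.
The image is virtual, upright and reduced, behind the mirror.

m = +0.291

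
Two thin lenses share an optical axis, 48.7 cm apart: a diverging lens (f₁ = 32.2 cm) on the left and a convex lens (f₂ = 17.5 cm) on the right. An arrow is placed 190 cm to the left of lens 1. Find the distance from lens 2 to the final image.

Lens 1 is diverging, so f₁ = −32.2 cm.
Lens 1: 1/d_i1 = 1/f₁ − 1/d_o1 = 1/(-32.2) − 1/(190) = -0.03632, so d_i1 = -27.53 cm.
The intermediate image is 27.53 cm to the left of lens 1 (virtual), which is 48.7 − (-27.53) = 76.23 cm to the left of lens 2, so d_o2 = +76.23 cm.
Lens 2: 1/d_i2 = 1/f₂ − 1/d_o2 = 1/(17.5) − 1/(76.23) = 0.04402, so d_i2 = 22.7 cm.
The final image is real, 22.7 cm to the right of lens 2 (overall magnification ≈ -0.043).

22.7 cm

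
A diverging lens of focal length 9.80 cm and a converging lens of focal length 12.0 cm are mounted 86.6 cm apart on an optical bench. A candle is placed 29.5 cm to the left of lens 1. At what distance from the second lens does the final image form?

13.8 cm

Lens 1 is diverging, so f₁ = −9.80 cm.
Lens 1: 1/d_i1 = 1/f₁ − 1/d_o1 = 1/(-9.80) − 1/(29.5) = -0.1359, so d_i1 = -7.356 cm.
The intermediate image is 7.356 cm to the left of lens 1 (virtual), which is 86.6 − (-7.356) = 93.96 cm to the left of lens 2, so d_o2 = +93.96 cm.
Lens 2: 1/d_i2 = 1/f₂ − 1/d_o2 = 1/(12.0) − 1/(93.96) = 0.07269, so d_i2 = 13.8 cm.
The final image is real, 13.8 cm to the right of lens 2 (overall magnification ≈ -0.037).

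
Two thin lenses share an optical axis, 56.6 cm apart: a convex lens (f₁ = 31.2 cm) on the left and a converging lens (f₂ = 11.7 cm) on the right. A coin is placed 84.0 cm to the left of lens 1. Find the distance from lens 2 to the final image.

Lens 1: 1/d_i1 = 1/f₁ − 1/d_o1 = 1/(31.2) − 1/(84.0) = 0.02015, so d_i1 = 49.64 cm.
The intermediate image is 49.64 cm to the right of lens 1, which is 56.6 − (49.64) = 6.960 cm to the left of lens 2, so d_o2 = +6.960 cm.
Lens 2: 1/d_i2 = 1/f₂ − 1/d_o2 = 1/(11.7) − 1/(6.960) = -0.05821, so d_i2 = -17.2 cm.
The final image is virtual, 17.2 cm to the left of lens 2 (overall magnification ≈ -1.5).

17.2 cm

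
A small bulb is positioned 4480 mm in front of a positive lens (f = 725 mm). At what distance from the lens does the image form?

865 mm

Thin-lens equation: 1/q = 1/f − 1/p = 1/(725.0) − 1/(4480) = 0.001379 − 0.0002232 = 0.001156, so q = 865 mm.
The image is real, inverted and reduced, on the far side of the lens.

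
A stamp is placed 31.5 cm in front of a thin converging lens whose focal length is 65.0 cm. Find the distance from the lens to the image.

Lens equation: 1/q = 1/f − 1/p = 1/(65.00) − 1/(31.5) = 0.01538 − 0.03175 = -0.01636, so q = -61.1 cm.
The image is virtual, upright and enlarged, on the same side as the object.

61.1 cm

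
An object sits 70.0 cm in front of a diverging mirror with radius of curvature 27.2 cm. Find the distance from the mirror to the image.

f = R/2 = 27.2/2 = 13.60 cm; for a diverging mirror, f = -13.60 cm.
Mirror equation: 1/q = 1/f − 1/p = 1/(-13.60) − 1/(70.0) = -0.07353 − 0.01429 = -0.08782, so q = -11.4 cm.
The image is virtual, upright and reduced, behind the mirror.

11.4 cm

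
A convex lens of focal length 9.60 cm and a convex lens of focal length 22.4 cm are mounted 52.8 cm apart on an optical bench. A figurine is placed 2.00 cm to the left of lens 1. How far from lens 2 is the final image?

37.6 cm

Lens 1: 1/d_i1 = 1/f₁ − 1/d_o1 = 1/(9.60) − 1/(2.00) = -0.3958, so d_i1 = -2.526 cm.
The intermediate image is 2.526 cm to the left of lens 1 (virtual), which is 52.8 − (-2.526) = 55.33 cm to the left of lens 2, so d_o2 = +55.33 cm.
Lens 2: 1/d_i2 = 1/f₂ − 1/d_o2 = 1/(22.4) − 1/(55.33) = 0.02657, so d_i2 = 37.6 cm.
The final image is real, 37.6 cm to the right of lens 2 (overall magnification ≈ -0.86).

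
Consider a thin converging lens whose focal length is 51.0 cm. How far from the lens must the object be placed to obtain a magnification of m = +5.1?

m = −d_i/d_o ⇒ d_i = −m·d_o.
1/f = 1/d_o + 1/d_i = 1/d_o − 1/(m·d_o) = (1 − 1/m)/d_o, so d_o = f(1 − 1/m) = (51.00)(1 − 1/(+5.1)) = 41.0 cm.

41.0 cm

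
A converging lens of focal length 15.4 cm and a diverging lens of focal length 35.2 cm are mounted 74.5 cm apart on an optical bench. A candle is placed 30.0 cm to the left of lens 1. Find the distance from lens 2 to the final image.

19.3 cm

Lens 1: 1/d_i1 = 1/f₁ − 1/d_o1 = 1/(15.4) − 1/(30.0) = 0.03160, so d_i1 = 31.64 cm.
The intermediate image is 31.64 cm to the right of lens 1, which is 74.5 − (31.64) = 42.86 cm to the left of lens 2, so d_o2 = +42.86 cm.
Lens 2 is diverging, so f₂ = −35.2 cm.
Lens 2: 1/d_i2 = 1/f₂ − 1/d_o2 = 1/(-35.2) − 1/(42.86) = -0.05174, so d_i2 = -19.3 cm.
The final image is virtual, 19.3 cm to the left of lens 2 (overall magnification ≈ -0.48).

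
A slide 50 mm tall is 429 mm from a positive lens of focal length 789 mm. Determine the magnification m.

1/d_i = 1/f − 1/d_o = 1/(789.0) − 1/(429) = -0.001064, so d_i = -940.2 mm.
m = −d_i/d_o = −(-940.2)/(429) = +2.19.
The image is virtual, upright and enlarged, on the same side as the object.

m = +2.19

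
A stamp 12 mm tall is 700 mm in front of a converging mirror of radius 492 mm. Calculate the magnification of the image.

m = -0.542

f = R/2 = 492/2 = 246.0 mm.
1/d_i = 1/f − 1/d_o = 1/(246.0) − 1/(700) = 0.002636, so d_i = 379.3 mm.
m = −d_i/d_o = −(379.3)/(700) = -0.542.
The image is real, inverted and reduced, in front of the mirror.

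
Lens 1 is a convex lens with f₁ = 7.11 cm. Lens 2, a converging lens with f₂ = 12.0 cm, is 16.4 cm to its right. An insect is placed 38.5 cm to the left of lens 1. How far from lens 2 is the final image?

Lens 1: 1/d_i1 = 1/f₁ − 1/d_o1 = 1/(7.11) − 1/(38.5) = 0.1147, so d_i1 = 8.720 cm.
The intermediate image is 8.720 cm to the right of lens 1, which is 16.4 − (8.720) = 7.680 cm to the left of lens 2, so d_o2 = +7.680 cm.
Lens 2: 1/d_i2 = 1/f₂ − 1/d_o2 = 1/(12.0) − 1/(7.680) = -0.04688, so d_i2 = -21.3 cm.
The final image is virtual, 21.3 cm to the left of lens 2 (overall magnification ≈ -0.63).

21.3 cm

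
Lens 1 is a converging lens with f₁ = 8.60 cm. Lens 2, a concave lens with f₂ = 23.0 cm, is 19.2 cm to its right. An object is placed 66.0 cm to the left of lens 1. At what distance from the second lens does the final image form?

Lens 1: 1/d_i1 = 1/f₁ − 1/d_o1 = 1/(8.60) − 1/(66.0) = 0.1011, so d_i1 = 9.889 cm.
The intermediate image is 9.889 cm to the right of lens 1, which is 19.2 − (9.889) = 9.311 cm to the left of lens 2, so d_o2 = +9.311 cm.
Lens 2 is diverging, so f₂ = −23.0 cm.
Lens 2: 1/d_i2 = 1/f₂ − 1/d_o2 = 1/(-23.0) − 1/(9.311) = -0.1509, so d_i2 = -6.63 cm.
The final image is virtual, 6.63 cm to the left of lens 2 (overall magnification ≈ -0.11).

6.63 cm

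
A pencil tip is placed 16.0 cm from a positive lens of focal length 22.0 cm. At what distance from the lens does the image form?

58.7 cm

Lens equation: 1/q = 1/f − 1/p = 1/(22.00) − 1/(16.0) = 0.04545 − 0.06250 = -0.01705, so q = -58.7 cm.
The image is virtual, upright and enlarged, on the same side as the object.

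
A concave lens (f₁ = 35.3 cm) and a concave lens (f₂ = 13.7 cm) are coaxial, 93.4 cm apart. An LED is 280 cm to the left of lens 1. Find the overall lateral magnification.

f₁ = −35.3 cm (diverging).
Lens 1: 1/d_i1 = 1/(-35.3) − 1/(280) = -0.03190, so d_i1 = -31.35 cm; m₁ = −d_i1/d_o1 = +0.1120.
d_o2 = 93.4 − (-31.35) = 124.8 cm.
f₂ = −13.7 cm (diverging).
Lens 2: 1/d_i2 = 1/(-13.7) − 1/(124.8) = -0.08101, so d_i2 = -12.34 cm; m₂ = −d_i2/d_o2 = +0.09892.
m = m₁·m₂ = (+0.1120)(+0.09892) = +0.0111.

m = +0.0111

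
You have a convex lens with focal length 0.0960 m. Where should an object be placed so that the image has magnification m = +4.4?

m = −d_i/d_o ⇒ d_i = −m·d_o.
1/f = 1/d_o + 1/d_i = 1/d_o − 1/(m·d_o) = (1 − 1/m)/d_o, so d_o = f(1 − 1/m) = (0.09600)(1 − 1/(+4.4)) = 0.0742 m.

0.0742 m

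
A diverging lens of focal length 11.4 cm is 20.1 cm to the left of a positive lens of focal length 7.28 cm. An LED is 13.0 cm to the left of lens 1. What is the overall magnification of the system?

m = -0.180

f₁ = −11.4 cm (diverging).
Lens 1: 1/d_i1 = 1/(-11.4) − 1/(13.0) = -0.1646, so d_i1 = -6.074 cm; m₁ = −d_i1/d_o1 = +0.4672.
d_o2 = 20.1 − (-6.074) = 26.17 cm.
Lens 2: 1/d_i2 = 1/(7.28) − 1/(26.17) = 0.09915, so d_i2 = 10.09 cm; m₂ = −d_i2/d_o2 = -0.3854.
m = m₁·m₂ = (+0.4672)(-0.3854) = -0.180.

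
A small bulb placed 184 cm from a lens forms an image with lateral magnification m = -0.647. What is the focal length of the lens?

f = 72.3 cm (converging)

m = −d_i/d_o ⇒ d_i = −m·d_o = −(-0.647)·(184) = 119.0 cm.
1/f = 1/d_o + 1/d_i = 1/(184) + 1/(119.0) = 0.01384, so f = 72.3 cm.
Since f is positive, the lens is converging.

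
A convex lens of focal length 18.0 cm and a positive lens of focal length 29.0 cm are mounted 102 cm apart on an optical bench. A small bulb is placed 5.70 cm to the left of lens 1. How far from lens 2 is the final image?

39.3 cm

Lens 1: 1/d_i1 = 1/f₁ − 1/d_o1 = 1/(18.0) − 1/(5.70) = -0.1199, so d_i1 = -8.341 cm.
The intermediate image is 8.341 cm to the left of lens 1 (virtual), which is 102 − (-8.341) = 110.3 cm to the left of lens 2, so d_o2 = +110.3 cm.
Lens 2: 1/d_i2 = 1/f₂ − 1/d_o2 = 1/(29.0) − 1/(110.3) = 0.02542, so d_i2 = 39.3 cm.
The final image is real, 39.3 cm to the right of lens 2 (overall magnification ≈ -0.52).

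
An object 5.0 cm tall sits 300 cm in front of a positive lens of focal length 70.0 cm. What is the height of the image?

1/d_i = 1/f − 1/d_o = 1/(70.00) − 1/(300) = 0.01095, so d_i = 91.30 cm.
m = −d_i/d_o = -0.3043.
|h_i| = |m|·h_o = 0.3043 × 5.0 = 1.52 cm. The image is real, inverted and reduced, on the far side of the lens.

1.52 cm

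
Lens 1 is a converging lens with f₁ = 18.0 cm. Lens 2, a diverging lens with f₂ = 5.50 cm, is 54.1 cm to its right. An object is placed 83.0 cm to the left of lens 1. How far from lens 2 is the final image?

Lens 1: 1/d_i1 = 1/f₁ − 1/d_o1 = 1/(18.0) − 1/(83.0) = 0.04351, so d_i1 = 22.98 cm.
The intermediate image is 22.98 cm to the right of lens 1, which is 54.1 − (22.98) = 31.12 cm to the left of lens 2, so d_o2 = +31.12 cm.
Lens 2 is diverging, so f₂ = −5.50 cm.
Lens 2: 1/d_i2 = 1/f₂ − 1/d_o2 = 1/(-5.50) − 1/(31.12) = -0.2140, so d_i2 = -4.67 cm.
The final image is virtual, 4.67 cm to the left of lens 2 (overall magnification ≈ -0.042).

4.67 cm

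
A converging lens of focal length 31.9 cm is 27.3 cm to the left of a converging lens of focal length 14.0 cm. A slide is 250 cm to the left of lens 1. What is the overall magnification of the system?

Lens 1: 1/d_i1 = 1/(31.9) − 1/(250) = 0.02735, so d_i1 = 36.57 cm; m₁ = −d_i1/d_o1 = -0.1463.
d_o2 = 27.3 − (36.57) = -9.270 cm (virtual object).
Lens 2: 1/d_i2 = 1/(14.0) − 1/(-9.270) = 0.1793, so d_i2 = 5.577 cm; m₂ = −d_i2/d_o2 = +0.6016.
m = m₁·m₂ = (-0.1463)(+0.6016) = -0.0880.

m = -0.0880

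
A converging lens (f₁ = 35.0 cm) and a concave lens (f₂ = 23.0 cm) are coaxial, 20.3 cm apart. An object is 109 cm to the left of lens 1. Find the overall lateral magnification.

m = +1.32

Lens 1: 1/d_i1 = 1/(35.0) − 1/(109) = 0.01940, so d_i1 = 51.55 cm; m₁ = −d_i1/d_o1 = -0.4729.
d_o2 = 20.3 − (51.55) = -31.25 cm (virtual object).
f₂ = −23.0 cm (diverging).
Lens 2: 1/d_i2 = 1/(-23.0) − 1/(-31.25) = -0.01148, so d_i2 = -87.12 cm; m₂ = −d_i2/d_o2 = -2.788.
m = m₁·m₂ = (-0.4729)(-2.788) = +1.32.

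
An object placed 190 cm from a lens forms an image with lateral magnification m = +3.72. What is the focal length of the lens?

f = 260 cm (converging)

m = −d_i/d_o ⇒ d_i = −m·d_o = −(+3.72)·(190) = -706.8 cm.
1/f = 1/d_o + 1/d_i = 1/(190) + 1/(-706.8) = 0.003848, so f = 260 cm.
Since f is positive, the lens is converging.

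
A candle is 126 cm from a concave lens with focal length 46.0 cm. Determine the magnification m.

m = +0.267

For a concave lens, f = -46.0 cm.
1/d_i = 1/f − 1/d_o = 1/(-46.00) − 1/(126) = -0.02968, so d_i = -33.70 cm.
m = −d_i/d_o = −(-33.70)/(126) = +0.267.
The image is virtual, upright and reduced, on the same side as the object.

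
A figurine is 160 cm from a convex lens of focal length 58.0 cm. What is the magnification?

1/d_i = 1/f − 1/d_o = 1/(58.00) − 1/(160) = 0.01099, so d_i = 90.98 cm.
m = −d_i/d_o = −(90.98)/(160) = -0.569.
The image is real, inverted and reduced, on the far side of the lens.

m = -0.569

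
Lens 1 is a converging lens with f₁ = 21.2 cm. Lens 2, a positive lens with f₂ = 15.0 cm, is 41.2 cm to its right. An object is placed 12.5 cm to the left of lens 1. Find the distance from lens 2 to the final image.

19.0 cm

Lens 1: 1/d_i1 = 1/f₁ − 1/d_o1 = 1/(21.2) − 1/(12.5) = -0.03283, so d_i1 = -30.46 cm.
The intermediate image is 30.46 cm to the left of lens 1 (virtual), which is 41.2 − (-30.46) = 71.66 cm to the left of lens 2, so d_o2 = +71.66 cm.
Lens 2: 1/d_i2 = 1/f₂ − 1/d_o2 = 1/(15.0) − 1/(71.66) = 0.05271, so d_i2 = 19.0 cm.
The final image is real, 19.0 cm to the right of lens 2 (overall magnification ≈ -0.65).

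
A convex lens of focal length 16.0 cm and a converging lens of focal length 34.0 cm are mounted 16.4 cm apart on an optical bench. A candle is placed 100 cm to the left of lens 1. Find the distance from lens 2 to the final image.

2.46 cm

Lens 1: 1/d_i1 = 1/f₁ − 1/d_o1 = 1/(16.0) − 1/(100) = 0.05250, so d_i1 = 19.05 cm.
The intermediate image is 19.05 cm to the right of lens 1, which lies 2.650 cm to the right of lens 2 — a virtual object — so d_o2 = −2.650 cm.
Lens 2: 1/d_i2 = 1/f₂ − 1/d_o2 = 1/(34.0) − 1/(-2.650) = 0.4068, so d_i2 = 2.46 cm.
The final image is real, 2.46 cm to the right of lens 2 (overall magnification ≈ -0.18).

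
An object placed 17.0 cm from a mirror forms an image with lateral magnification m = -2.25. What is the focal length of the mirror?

m = −d_i/d_o ⇒ d_i = −m·d_o = −(-2.25)·(17.0) = 38.25 cm.
1/f = 1/d_o + 1/d_i = 1/(17.0) + 1/(38.25) = 0.08497, so f = 11.8 cm.
Since f is positive, the mirror is concave.

f = 11.8 cm (concave)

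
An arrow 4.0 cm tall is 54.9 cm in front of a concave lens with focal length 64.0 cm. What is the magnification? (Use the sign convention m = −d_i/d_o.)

For a concave lens, f = -64.0 cm.
1/d_i = 1/f − 1/d_o = 1/(-64.00) − 1/(54.9) = -0.03384, so d_i = -29.55 cm.
m = −d_i/d_o = −(-29.55)/(54.9) = +0.538.
The image is virtual, upright and reduced, on the same side as the object.

m = +0.538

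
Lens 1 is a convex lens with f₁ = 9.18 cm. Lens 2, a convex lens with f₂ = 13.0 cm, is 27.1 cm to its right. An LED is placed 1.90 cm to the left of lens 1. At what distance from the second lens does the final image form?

23.2 cm

Lens 1: 1/d_i1 = 1/f₁ − 1/d_o1 = 1/(9.18) − 1/(1.90) = -0.4174, so d_i1 = -2.396 cm.
The intermediate image is 2.396 cm to the left of lens 1 (virtual), which is 27.1 − (-2.396) = 29.50 cm to the left of lens 2, so d_o2 = +29.50 cm.
Lens 2: 1/d_i2 = 1/f₂ − 1/d_o2 = 1/(13.0) − 1/(29.50) = 0.04302, so d_i2 = 23.2 cm.
The final image is real, 23.2 cm to the right of lens 2 (overall magnification ≈ -0.99).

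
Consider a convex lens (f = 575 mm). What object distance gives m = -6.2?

668 mm

m = −d_i/d_o ⇒ d_i = −m·d_o.
1/f = 1/d_o + 1/d_i = 1/d_o − 1/(m·d_o) = (1 − 1/m)/d_o, so d_o = f(1 − 1/m) = (575.0)(1 − 1/(-6.2)) = 668 mm.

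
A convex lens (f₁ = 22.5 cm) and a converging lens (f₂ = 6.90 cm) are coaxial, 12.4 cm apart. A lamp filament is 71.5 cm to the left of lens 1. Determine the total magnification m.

Lens 1: 1/d_i1 = 1/(22.5) − 1/(71.5) = 0.03046, so d_i1 = 32.83 cm; m₁ = −d_i1/d_o1 = -0.4592.
d_o2 = 12.4 − (32.83) = -20.43 cm (virtual object).
Lens 2: 1/d_i2 = 1/(6.90) − 1/(-20.43) = 0.1939, so d_i2 = 5.158 cm; m₂ = −d_i2/d_o2 = +0.2525.
m = m₁·m₂ = (-0.4592)(+0.2525) = -0.116.

m = -0.116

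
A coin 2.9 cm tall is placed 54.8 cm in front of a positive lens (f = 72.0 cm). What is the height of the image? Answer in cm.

1/d_i = 1/f − 1/d_o = 1/(72.00) − 1/(54.8) = -0.004359, so d_i = -229.4 cm.
m = −d_i/d_o = +4.186.
|h_i| = |m|·h_o = 4.186 × 2.9 = 12.1 cm. The image is virtual, upright and enlarged, on the same side as the object.

12.1 cm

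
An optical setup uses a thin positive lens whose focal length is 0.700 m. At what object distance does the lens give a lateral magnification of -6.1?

m = −d_i/d_o ⇒ d_i = −m·d_o.
1/f = 1/d_o + 1/d_i = 1/d_o − 1/(m·d_o) = (1 − 1/m)/d_o, so d_o = f(1 − 1/m) = (0.7000)(1 − 1/(-6.1)) = 0.815 m.

0.815 m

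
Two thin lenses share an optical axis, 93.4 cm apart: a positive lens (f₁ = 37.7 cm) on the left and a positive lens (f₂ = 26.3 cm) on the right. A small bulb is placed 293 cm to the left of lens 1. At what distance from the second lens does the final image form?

Lens 1: 1/d_i1 = 1/f₁ − 1/d_o1 = 1/(37.7) − 1/(293) = 0.02311, so d_i1 = 43.27 cm.
The intermediate image is 43.27 cm to the right of lens 1, which is 93.4 − (43.27) = 50.13 cm to the left of lens 2, so d_o2 = +50.13 cm.
Lens 2: 1/d_i2 = 1/f₂ − 1/d_o2 = 1/(26.3) − 1/(50.13) = 0.01807, so d_i2 = 55.3 cm.
The final image is real, 55.3 cm to the right of lens 2 (overall magnification ≈ 0.16).

55.3 cm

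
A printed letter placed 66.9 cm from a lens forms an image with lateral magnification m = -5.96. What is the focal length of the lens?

f = 57.3 cm (converging)

m = −d_i/d_o ⇒ d_i = −m·d_o = −(-5.96)·(66.9) = 398.7 cm.
1/f = 1/d_o + 1/d_i = 1/(66.9) + 1/(398.7) = 0.01746, so f = 57.3 cm.
Since f is positive, the lens is converging.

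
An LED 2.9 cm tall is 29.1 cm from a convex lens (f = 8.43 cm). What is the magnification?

m = -0.408

1/d_i = 1/f − 1/d_o = 1/(8.430) − 1/(29.1) = 0.08426, so d_i = 11.87 cm.
m = −d_i/d_o = −(11.87)/(29.1) = -0.408.
The image is real, inverted and reduced, on the far side of the lens.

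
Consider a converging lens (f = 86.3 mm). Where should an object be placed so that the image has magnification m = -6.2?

100 mm

m = −d_i/d_o ⇒ d_i = −m·d_o.
1/f = 1/d_o + 1/d_i = 1/d_o − 1/(m·d_o) = (1 − 1/m)/d_o, so d_o = f(1 − 1/m) = (86.30)(1 − 1/(-6.2)) = 100 mm.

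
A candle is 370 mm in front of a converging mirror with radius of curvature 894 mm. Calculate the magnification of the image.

f = R/2 = 894/2 = 447.0 mm.
1/d_i = 1/f − 1/d_o = 1/(447.0) − 1/(370) = -0.0004656, so d_i = -2148 mm.
m = −d_i/d_o = −(-2148)/(370) = +5.81.
The image is virtual, upright and enlarged, behind the mirror.

m = +5.81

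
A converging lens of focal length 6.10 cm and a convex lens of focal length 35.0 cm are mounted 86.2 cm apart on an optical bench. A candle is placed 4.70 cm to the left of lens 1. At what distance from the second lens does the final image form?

Lens 1: 1/d_i1 = 1/f₁ − 1/d_o1 = 1/(6.10) − 1/(4.70) = -0.04883, so d_i1 = -20.48 cm.
The intermediate image is 20.48 cm to the left of lens 1 (virtual), which is 86.2 − (-20.48) = 106.7 cm to the left of lens 2, so d_o2 = +106.7 cm.
Lens 2: 1/d_i2 = 1/f₂ − 1/d_o2 = 1/(35.0) − 1/(106.7) = 0.01920, so d_i2 = 52.1 cm.
The final image is real, 52.1 cm to the right of lens 2 (overall magnification ≈ -2.1).

52.1 cm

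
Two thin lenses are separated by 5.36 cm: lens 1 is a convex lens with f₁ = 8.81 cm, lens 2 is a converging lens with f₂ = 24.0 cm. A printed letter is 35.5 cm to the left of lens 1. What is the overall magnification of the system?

m = -0.261

Lens 1: 1/d_i1 = 1/(8.81) − 1/(35.5) = 0.08534, so d_i1 = 11.72 cm; m₁ = −d_i1/d_o1 = -0.3301.
d_o2 = 5.36 − (11.72) = -6.360 cm (virtual object).
Lens 2: 1/d_i2 = 1/(24.0) − 1/(-6.360) = 0.1989, so d_i2 = 5.028 cm; m₂ = −d_i2/d_o2 = +0.7905.
m = m₁·m₂ = (-0.3301)(+0.7905) = -0.261.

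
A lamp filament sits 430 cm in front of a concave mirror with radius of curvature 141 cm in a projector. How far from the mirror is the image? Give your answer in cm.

84.3 cm

f = R/2 = 141/2 = 70.50 cm.
Mirror equation: 1/d_i = 1/f − 1/d_o = 1/(70.50) − 1/(430) = 0.01418 − 0.002326 = 0.01186, so d_i = 84.3 cm.
The image is real, inverted and reduced, in front of the mirror.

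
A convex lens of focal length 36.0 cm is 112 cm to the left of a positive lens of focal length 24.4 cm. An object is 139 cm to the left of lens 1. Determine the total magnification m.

m = +0.219

Lens 1: 1/d_i1 = 1/(36.0) − 1/(139) = 0.02058, so d_i1 = 48.58 cm; m₁ = −d_i1/d_o1 = -0.3495.
d_o2 = 112 − (48.58) = 63.42 cm.
Lens 2: 1/d_i2 = 1/(24.4) − 1/(63.42) = 0.02522, so d_i2 = 39.66 cm; m₂ = −d_i2/d_o2 = -0.6253.
m = m₁·m₂ = (-0.3495)(-0.6253) = +0.219.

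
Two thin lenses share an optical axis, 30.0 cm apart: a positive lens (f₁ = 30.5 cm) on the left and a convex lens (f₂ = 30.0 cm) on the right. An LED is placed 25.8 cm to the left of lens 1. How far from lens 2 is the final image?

35.4 cm

Lens 1: 1/d_i1 = 1/f₁ − 1/d_o1 = 1/(30.5) − 1/(25.8) = -0.005973, so d_i1 = -167.4 cm.
The intermediate image is 167.4 cm to the left of lens 1 (virtual), which is 30.0 − (-167.4) = 197.4 cm to the left of lens 2, so d_o2 = +197.4 cm.
Lens 2: 1/d_i2 = 1/f₂ − 1/d_o2 = 1/(30.0) − 1/(197.4) = 0.02827, so d_i2 = 35.4 cm.
The final image is real, 35.4 cm to the right of lens 2 (overall magnification ≈ -1.2).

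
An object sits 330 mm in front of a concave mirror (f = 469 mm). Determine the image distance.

1110 mm

Mirror equation: 1/d_i = 1/f − 1/d_o = 1/(469.0) − 1/(330) = 0.002132 − 0.003030 = -0.0008981, so d_i = -1110 mm.
The image is virtual, upright and enlarged, behind the mirror.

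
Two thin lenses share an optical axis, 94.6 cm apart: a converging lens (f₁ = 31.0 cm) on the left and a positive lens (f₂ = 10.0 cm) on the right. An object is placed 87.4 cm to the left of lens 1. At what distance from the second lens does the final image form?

Lens 1: 1/d_i1 = 1/f₁ − 1/d_o1 = 1/(31.0) − 1/(87.4) = 0.02082, so d_i1 = 48.04 cm.
The intermediate image is 48.04 cm to the right of lens 1, which is 94.6 − (48.04) = 46.56 cm to the left of lens 2, so d_o2 = +46.56 cm.
Lens 2: 1/d_i2 = 1/f₂ − 1/d_o2 = 1/(10.0) − 1/(46.56) = 0.07852, so d_i2 = 12.7 cm.
The final image is real, 12.7 cm to the right of lens 2 (overall magnification ≈ 0.15).

12.7 cm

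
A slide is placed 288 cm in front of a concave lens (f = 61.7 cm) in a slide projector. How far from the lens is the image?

For a concave lens, f = -61.7 cm.
Thin-lens equation: 1/d_i = 1/f − 1/d_o = 1/(-61.70) − 1/(288) = -0.01621 − 0.003472 = -0.01968, so d_i = -50.8 cm.
The image is virtual, upright and reduced, on the same side as the object.

50.8 cm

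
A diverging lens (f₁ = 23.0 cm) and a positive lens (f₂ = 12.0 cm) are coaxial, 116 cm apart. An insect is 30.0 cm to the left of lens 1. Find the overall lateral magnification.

f₁ = −23.0 cm (diverging).
Lens 1: 1/d_i1 = 1/(-23.0) − 1/(30.0) = -0.07681, so d_i1 = -13.02 cm; m₁ = −d_i1/d_o1 = +0.4340.
d_o2 = 116 − (-13.02) = 129.0 cm.
Lens 2: 1/d_i2 = 1/(12.0) − 1/(129.0) = 0.07558, so d_i2 = 13.23 cm; m₂ = −d_i2/d_o2 = -0.1026.
m = m₁·m₂ = (+0.4340)(-0.1026) = -0.0445.

m = -0.0445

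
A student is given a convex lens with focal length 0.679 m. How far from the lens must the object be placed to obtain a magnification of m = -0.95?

m = −d_i/d_o ⇒ d_i = −m·d_o.
1/f = 1/d_o + 1/d_i = 1/d_o − 1/(m·d_o) = (1 − 1/m)/d_o, so d_o = f(1 − 1/m) = (0.6790)(1 − 1/(-0.95)) = 1.39 m.

1.39 m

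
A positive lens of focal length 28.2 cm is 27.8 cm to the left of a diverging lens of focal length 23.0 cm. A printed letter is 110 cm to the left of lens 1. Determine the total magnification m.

m = -0.616

Lens 1: 1/d_i1 = 1/(28.2) − 1/(110) = 0.02637, so d_i1 = 37.92 cm; m₁ = −d_i1/d_o1 = -0.3447.
d_o2 = 27.8 − (37.92) = -10.12 cm (virtual object).
f₂ = −23.0 cm (diverging).
Lens 2: 1/d_i2 = 1/(-23.0) − 1/(-10.12) = 0.05534, so d_i2 = 18.07 cm; m₂ = −d_i2/d_o2 = +1.786.
m = m₁·m₂ = (-0.3447)(+1.786) = -0.616.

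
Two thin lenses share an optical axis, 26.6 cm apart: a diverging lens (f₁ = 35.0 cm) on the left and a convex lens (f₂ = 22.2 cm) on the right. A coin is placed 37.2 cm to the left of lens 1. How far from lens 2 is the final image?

44.2 cm

Lens 1 is diverging, so f₁ = −35.0 cm.
Lens 1: 1/d_i1 = 1/f₁ − 1/d_o1 = 1/(-35.0) − 1/(37.2) = -0.05545, so d_i1 = -18.03 cm.
The intermediate image is 18.03 cm to the left of lens 1 (virtual), which is 26.6 − (-18.03) = 44.63 cm to the left of lens 2, so d_o2 = +44.63 cm.
Lens 2: 1/d_i2 = 1/f₂ − 1/d_o2 = 1/(22.2) − 1/(44.63) = 0.02264, so d_i2 = 44.2 cm.
The final image is real, 44.2 cm to the right of lens 2 (overall magnification ≈ -0.48).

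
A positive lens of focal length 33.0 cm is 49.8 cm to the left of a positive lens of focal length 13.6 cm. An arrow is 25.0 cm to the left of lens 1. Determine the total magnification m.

m = -0.403

Lens 1: 1/d_i1 = 1/(33.0) − 1/(25.0) = -0.009697, so d_i1 = -103.1 cm; m₁ = −d_i1/d_o1 = +4.124.
d_o2 = 49.8 − (-103.1) = 152.9 cm.
Lens 2: 1/d_i2 = 1/(13.6) − 1/(152.9) = 0.06699, so d_i2 = 14.93 cm; m₂ = −d_i2/d_o2 = -0.09763.
m = m₁·m₂ = (+4.124)(-0.09763) = -0.403.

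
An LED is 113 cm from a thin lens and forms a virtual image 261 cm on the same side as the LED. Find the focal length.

Virtual image ⇒ d_i = −261 cm.
1/f = 1/d_o + 1/d_i = 1/(113) + 1/(-261) = 0.005018, so f = 199 cm.
Since f is positive, the thin lens is converging.

f = 199 cm (converging)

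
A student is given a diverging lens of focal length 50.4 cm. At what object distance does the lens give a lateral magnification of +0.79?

13.4 cm

For a diverging lens, f = -50.4 cm.
m = −d_i/d_o ⇒ d_i = −m·d_o.
1/f = 1/d_o + 1/d_i = 1/d_o − 1/(m·d_o) = (1 − 1/m)/d_o, so d_o = f(1 − 1/m) = (-50.40)(1 − 1/(+0.79)) = 13.4 cm.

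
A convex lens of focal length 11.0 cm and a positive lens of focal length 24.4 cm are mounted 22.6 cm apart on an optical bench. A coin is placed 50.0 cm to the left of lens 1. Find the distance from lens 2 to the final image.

13.0 cm

Lens 1: 1/d_i1 = 1/f₁ − 1/d_o1 = 1/(11.0) − 1/(50.0) = 0.07091, so d_i1 = 14.10 cm.
The intermediate image is 14.10 cm to the right of lens 1, which is 22.6 − (14.10) = 8.500 cm to the left of lens 2, so d_o2 = +8.500 cm.
Lens 2: 1/d_i2 = 1/f₂ − 1/d_o2 = 1/(24.4) − 1/(8.500) = -0.07666, so d_i2 = -13.0 cm.
The final image is virtual, 13.0 cm to the left of lens 2 (overall magnification ≈ -0.43).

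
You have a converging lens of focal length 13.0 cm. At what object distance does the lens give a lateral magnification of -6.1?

m = −d_i/d_o ⇒ d_i = −m·d_o.
1/f = 1/d_o + 1/d_i = 1/d_o − 1/(m·d_o) = (1 − 1/m)/d_o, so d_o = f(1 − 1/m) = (13.00)(1 − 1/(-6.1)) = 15.1 cm.

15.1 cm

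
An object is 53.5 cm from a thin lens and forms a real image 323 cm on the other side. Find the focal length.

Real image ⇒ d_i = +323 cm.
1/f = 1/d_o + 1/d_i = 1/(53.5) + 1/(323) = 0.02179, so f = 45.9 cm.
Since f is positive, the thin lens is converging.

f = 45.9 cm (converging)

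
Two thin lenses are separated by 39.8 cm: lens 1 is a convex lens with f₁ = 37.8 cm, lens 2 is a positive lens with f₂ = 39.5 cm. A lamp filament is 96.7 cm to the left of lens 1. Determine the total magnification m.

m = -0.410

Lens 1: 1/d_i1 = 1/(37.8) − 1/(96.7) = 0.01611, so d_i1 = 62.06 cm; m₁ = −d_i1/d_o1 = -0.6418.
d_o2 = 39.8 − (62.06) = -22.26 cm (virtual object).
Lens 2: 1/d_i2 = 1/(39.5) − 1/(-22.26) = 0.07024, so d_i2 = 14.24 cm; m₂ = −d_i2/d_o2 = +0.6396.
m = m₁·m₂ = (-0.6418)(+0.6396) = -0.410.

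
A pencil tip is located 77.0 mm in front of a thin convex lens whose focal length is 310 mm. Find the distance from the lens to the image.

Lens equation: 1/s_i = 1/f − 1/s_o = 1/(310.0) − 1/(77.0) = 0.003226 − 0.01299 = -0.009761, so s_i = -102 mm.
The image is virtual, upright and enlarged, on the same side as the object.

102 mm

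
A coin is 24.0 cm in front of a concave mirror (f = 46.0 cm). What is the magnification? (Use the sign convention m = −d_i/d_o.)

1/d_i = 1/f − 1/d_o = 1/(46.00) − 1/(24.0) = -0.01993, so d_i = -50.18 cm.
m = −d_i/d_o = −(-50.18)/(24.0) = +2.09.
The image is virtual, upright and enlarged, behind the mirror.

m = +2.09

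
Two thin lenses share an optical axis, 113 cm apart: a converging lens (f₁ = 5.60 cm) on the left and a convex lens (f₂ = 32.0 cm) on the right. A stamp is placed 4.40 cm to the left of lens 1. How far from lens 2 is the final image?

Lens 1: 1/d_i1 = 1/f₁ − 1/d_o1 = 1/(5.60) − 1/(4.40) = -0.04870, so d_i1 = -20.53 cm.
The intermediate image is 20.53 cm to the left of lens 1 (virtual), which is 113 − (-20.53) = 133.5 cm to the left of lens 2, so d_o2 = +133.5 cm.
Lens 2: 1/d_i2 = 1/f₂ − 1/d_o2 = 1/(32.0) − 1/(133.5) = 0.02376, so d_i2 = 42.1 cm.
The final image is real, 42.1 cm to the right of lens 2 (overall magnification ≈ -1.5).

42.1 cm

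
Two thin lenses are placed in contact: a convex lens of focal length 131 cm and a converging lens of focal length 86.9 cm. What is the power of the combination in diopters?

P = +1.91 D

P₁ = 1/f₁ = 1/(1.31 m) = +0.7634 D; P₂ = 1/f₂ = 1/(0.869 m) = +1.151 D.
For thin lenses in contact, P = P₁ + P₂ = (+0.7634) + (+1.151) = +1.91 D.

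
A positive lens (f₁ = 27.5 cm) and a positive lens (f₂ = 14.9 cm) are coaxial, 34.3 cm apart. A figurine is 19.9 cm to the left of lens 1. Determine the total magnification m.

m = -0.590

Lens 1: 1/d_i1 = 1/(27.5) − 1/(19.9) = -0.01389, so d_i1 = -72.01 cm; m₁ = −d_i1/d_o1 = +3.619.
d_o2 = 34.3 − (-72.01) = 106.3 cm.
Lens 2: 1/d_i2 = 1/(14.9) − 1/(106.3) = 0.05771, so d_i2 = 17.33 cm; m₂ = −d_i2/d_o2 = -0.1630.
m = m₁·m₂ = (+3.619)(-0.1630) = -0.590.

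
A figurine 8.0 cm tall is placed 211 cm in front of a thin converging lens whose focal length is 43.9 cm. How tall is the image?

2.10 cm

1/d_i = 1/f − 1/d_o = 1/(43.90) − 1/(211) = 0.01804, so d_i = 55.43 cm.
m = −d_i/d_o = -0.2627.
|h_i| = |m|·h_o = 0.2627 × 8.0 = 2.10 cm. The image is real, inverted and reduced, on the far side of the lens.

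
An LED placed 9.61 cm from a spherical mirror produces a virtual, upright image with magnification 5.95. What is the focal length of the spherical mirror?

m = −d_i/d_o ⇒ d_i = −m·d_o = −(+5.95)·(9.61) = -57.18 cm.
1/f = 1/d_o + 1/d_i = 1/(9.61) + 1/(-57.18) = 0.08657, so f = 11.6 cm.
Since f is positive, the spherical mirror is concave.

f = 11.6 cm (concave)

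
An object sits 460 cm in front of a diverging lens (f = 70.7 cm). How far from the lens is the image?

For a diverging lens, f = -70.7 cm.
Lens equation: 1/v = 1/f − 1/u = 1/(-70.70) − 1/(460) = -0.01414 − 0.002174 = -0.01632, so v = -61.3 cm.
The image is virtual, upright and reduced, on the same side as the object.

61.3 cm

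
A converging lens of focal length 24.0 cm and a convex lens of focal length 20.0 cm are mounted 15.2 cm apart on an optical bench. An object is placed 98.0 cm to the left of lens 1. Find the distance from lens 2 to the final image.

9.07 cm

Lens 1: 1/d_i1 = 1/f₁ − 1/d_o1 = 1/(24.0) − 1/(98.0) = 0.03146, so d_i1 = 31.78 cm.
The intermediate image is 31.78 cm to the right of lens 1, which lies 16.58 cm to the right of lens 2 — a virtual object — so d_o2 = −16.58 cm.
Lens 2: 1/d_i2 = 1/f₂ − 1/d_o2 = 1/(20.0) − 1/(-16.58) = 0.1103, so d_i2 = 9.07 cm.
The final image is real, 9.07 cm to the right of lens 2 (overall magnification ≈ -0.18).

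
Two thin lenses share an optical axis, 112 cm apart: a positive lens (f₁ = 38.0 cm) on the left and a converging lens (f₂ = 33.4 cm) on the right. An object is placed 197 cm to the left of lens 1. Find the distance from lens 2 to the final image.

Lens 1: 1/d_i1 = 1/f₁ − 1/d_o1 = 1/(38.0) − 1/(197) = 0.02124, so d_i1 = 47.08 cm.
The intermediate image is 47.08 cm to the right of lens 1, which is 112 − (47.08) = 64.92 cm to the left of lens 2, so d_o2 = +64.92 cm.
Lens 2: 1/d_i2 = 1/f₂ − 1/d_o2 = 1/(33.4) − 1/(64.92) = 0.01454, so d_i2 = 68.8 cm.
The final image is real, 68.8 cm to the right of lens 2 (overall magnification ≈ 0.25).

68.8 cm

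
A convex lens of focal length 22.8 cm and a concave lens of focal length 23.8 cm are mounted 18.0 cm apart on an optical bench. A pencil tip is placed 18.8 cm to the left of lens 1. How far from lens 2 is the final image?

20.0 cm

Lens 1: 1/d_i1 = 1/f₁ − 1/d_o1 = 1/(22.8) − 1/(18.8) = -0.009332, so d_i1 = -107.2 cm.
The intermediate image is 107.2 cm to the left of lens 1 (virtual), which is 18.0 − (-107.2) = 125.2 cm to the left of lens 2, so d_o2 = +125.2 cm.
Lens 2 is diverging, so f₂ = −23.8 cm.
Lens 2: 1/d_i2 = 1/f₂ − 1/d_o2 = 1/(-23.8) − 1/(125.2) = -0.05000, so d_i2 = -20.0 cm.
The final image is virtual, 20.0 cm to the left of lens 2 (overall magnification ≈ 0.91).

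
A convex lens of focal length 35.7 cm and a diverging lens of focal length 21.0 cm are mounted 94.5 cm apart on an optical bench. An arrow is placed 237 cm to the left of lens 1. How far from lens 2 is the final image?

Lens 1: 1/d_i1 = 1/f₁ − 1/d_o1 = 1/(35.7) − 1/(237) = 0.02379, so d_i1 = 42.03 cm.
The intermediate image is 42.03 cm to the right of lens 1, which is 94.5 − (42.03) = 52.47 cm to the left of lens 2, so d_o2 = +52.47 cm.
Lens 2 is diverging, so f₂ = −21.0 cm.
Lens 2: 1/d_i2 = 1/f₂ − 1/d_o2 = 1/(-21.0) − 1/(52.47) = -0.06668, so d_i2 = -15.0 cm.
The final image is virtual, 15.0 cm to the left of lens 2 (overall magnification ≈ -0.051).

15.0 cm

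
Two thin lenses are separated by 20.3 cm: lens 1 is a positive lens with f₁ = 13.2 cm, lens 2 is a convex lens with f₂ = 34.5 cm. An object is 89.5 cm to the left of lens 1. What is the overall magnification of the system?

Lens 1: 1/d_i1 = 1/(13.2) − 1/(89.5) = 0.06458, so d_i1 = 15.48 cm; m₁ = −d_i1/d_o1 = -0.1730.
d_o2 = 20.3 − (15.48) = 4.820 cm.
Lens 2: 1/d_i2 = 1/(34.5) − 1/(4.820) = -0.1785, so d_i2 = -5.603 cm; m₂ = −d_i2/d_o2 = +1.162.
m = m₁·m₂ = (-0.1730)(+1.162) = -0.201.

m = -0.201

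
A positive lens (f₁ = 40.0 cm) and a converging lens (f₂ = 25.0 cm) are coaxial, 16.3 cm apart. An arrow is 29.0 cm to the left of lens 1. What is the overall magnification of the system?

Lens 1: 1/d_i1 = 1/(40.0) − 1/(29.0) = -0.009483, so d_i1 = -105.5 cm; m₁ = −d_i1/d_o1 = +3.638.
d_o2 = 16.3 − (-105.5) = 121.8 cm.
Lens 2: 1/d_i2 = 1/(25.0) − 1/(121.8) = 0.03179, so d_i2 = 31.46 cm; m₂ = −d_i2/d_o2 = -0.2583.
m = m₁·m₂ = (+3.638)(-0.2583) = -0.940.

m = -0.940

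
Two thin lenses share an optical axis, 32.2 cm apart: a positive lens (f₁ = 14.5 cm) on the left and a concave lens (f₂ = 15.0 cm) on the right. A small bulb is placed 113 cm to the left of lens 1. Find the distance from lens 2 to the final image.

7.64 cm

Lens 1: 1/d_i1 = 1/f₁ − 1/d_o1 = 1/(14.5) − 1/(113) = 0.06012, so d_i1 = 16.63 cm.
The intermediate image is 16.63 cm to the right of lens 1, which is 32.2 − (16.63) = 15.57 cm to the left of lens 2, so d_o2 = +15.57 cm.
Lens 2 is diverging, so f₂ = −15.0 cm.
Lens 2: 1/d_i2 = 1/f₂ − 1/d_o2 = 1/(-15.0) − 1/(15.57) = -0.1309, so d_i2 = -7.64 cm.
The final image is virtual, 7.64 cm to the left of lens 2 (overall magnification ≈ -0.072).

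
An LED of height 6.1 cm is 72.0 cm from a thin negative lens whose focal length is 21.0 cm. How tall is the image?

For a negative lens, f = -21.0 cm.
1/d_i = 1/f − 1/d_o = 1/(-21.00) − 1/(72.0) = -0.06151, so d_i = -16.26 cm.
m = −d_i/d_o = +0.2258.
|h_i| = |m|·h_o = 0.2258 × 6.1 = 1.38 cm. The image is virtual, upright and reduced, on the same side as the object.

1.38 cm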